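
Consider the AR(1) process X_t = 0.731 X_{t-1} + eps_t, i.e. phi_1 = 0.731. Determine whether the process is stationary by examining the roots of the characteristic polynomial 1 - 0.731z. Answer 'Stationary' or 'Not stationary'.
\text{Stationary}

The AR(p) characteristic polynomial is P(z) = 1 - 0.731z.
Stationarity requires all roots to lie outside the unit circle, i.e. |z| > 1 for every root.
This is linear in z: 1 + (-0.731) z = 0  =>  z = -1/(-0.731) = 1.367989,  |z| = 1.367989.
Moduli of all roots: 1.3680.
All moduli strictly greater than 1? Yes.
Verdict: Stationary.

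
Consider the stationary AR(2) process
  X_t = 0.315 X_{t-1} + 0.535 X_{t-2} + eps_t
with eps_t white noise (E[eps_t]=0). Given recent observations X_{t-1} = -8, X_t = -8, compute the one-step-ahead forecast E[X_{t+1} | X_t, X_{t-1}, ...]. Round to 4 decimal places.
E[X_{t+1} \mid \mathcal F_t] = -6.8000

For an AR(p) model X_t = c + sum_i phi_i X_{t-i} + eps_t, the
one-step-ahead conditional mean is
  E[X_{t+1} | X_t, ...] = c + sum_i phi_i X_{t+1-i}.
Substitute known values:
  E[X_{t+1} | ...] = (0.315) * (-8) + (0.535) * (-8)
                   = -6.8000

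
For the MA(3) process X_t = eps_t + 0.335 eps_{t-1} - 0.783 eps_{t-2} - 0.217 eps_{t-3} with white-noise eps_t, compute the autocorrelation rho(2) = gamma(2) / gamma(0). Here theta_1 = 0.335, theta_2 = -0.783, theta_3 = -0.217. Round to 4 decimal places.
\rho(2) = -0.4828

For an MA(q) process with theta_0 = 1, the autocovariance is
  gamma(k) = sigma^2 * sum_{i=0..q-k} theta_i * theta_{i+k},
and rho(k) = gamma(k) / gamma(0). Sigma^2 cancels.
  numerator   = (1)*(-0.783) + (0.335)*(-0.217) = -0.855695.
  denominator = (1)^2 + (0.335)^2 + (-0.783)^2 + (-0.217)^2 = 1.772403.
  rho(2) = -0.855695 / 1.772403 = -0.4828.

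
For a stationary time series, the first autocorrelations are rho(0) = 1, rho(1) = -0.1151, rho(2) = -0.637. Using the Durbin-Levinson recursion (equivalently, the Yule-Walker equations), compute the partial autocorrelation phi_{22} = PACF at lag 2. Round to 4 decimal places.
\phi_{22} = -0.6590

The PACF at lag k is phi_{kk}, the last component of the solution
to the Yule-Walker system G_k phi = r_k where
  (G_k)_{ij} = rho(|i - j|), (r_k)_i = rho(i), i,j = 1..k.
Equivalently, Durbin-Levinson gives phi_{kk} iteratively:
  phi_{11} = rho(1)
  phi_{kk} = [rho(k) - sum_{j=1..k-1} phi_{k-1,j} rho(k-j)]
            / [1 - sum_{j=1..k-1} phi_{k-1,j} rho(j)],
  phi_{k,j} = phi_{k-1,j} - phi_{kk} phi_{k-1,k-j},  j = 1..k-1.
Step k = 1:
  phi_11 = rho(1) = -0.1151.
Step k = 2:
  phi_22 = [rho(2) - phi_11 rho(1)] / [1 - phi_11 rho(1)] = [-0.637 - (-0.1151)(-0.1151)] / [1 - (-0.1151)(-0.1151)]
         = -0.65024801 / 0.98675199 = -0.659.
Therefore phi_{22} = -0.6590.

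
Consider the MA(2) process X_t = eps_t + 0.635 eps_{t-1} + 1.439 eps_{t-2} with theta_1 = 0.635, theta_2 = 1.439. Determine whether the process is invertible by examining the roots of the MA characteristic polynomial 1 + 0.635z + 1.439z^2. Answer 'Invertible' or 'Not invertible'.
\text{Not invertible}

The MA(q) characteristic polynomial is P(z) = 1 + 0.635z + 1.439z^2.
Invertibility requires all roots to lie outside the unit circle, i.e. |z| > 1 for every root.
Set 1 + (0.635) z + (1.439) z^2 = 0, i.e. a z^2 + b z + c = 0 with a = 1.439, b = 0.635, c = 1.
Discriminant D = b^2 - 4ac = (0.635)^2 - 4*(1.439)*1 = 0.403225 - (5.756) = -5.352775.
D < 0, so the roots are the complex-conjugate pair z = (-b +/- i sqrt(-D)) / (2a) = -0.2206 +/- 0.8039i.
For a conjugate pair |z|^2 = z * conj(z) = (product of roots) = c/a = 1/(1.439) = 0.694927, so |z| = sqrt(0.694927) = 0.8336 for both roots.
Moduli of all roots: 0.8336, 0.8336.
All moduli strictly greater than 1? No.
Verdict: Not invertible.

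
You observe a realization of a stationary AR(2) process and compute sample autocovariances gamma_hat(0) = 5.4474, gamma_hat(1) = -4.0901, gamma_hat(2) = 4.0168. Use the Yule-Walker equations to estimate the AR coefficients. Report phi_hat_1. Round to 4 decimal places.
\hat\phi_{1} = -0.4520

The Yule-Walker equations for an AR(p) process read, in matrix form,
  Gamma_p phi = r_p,   with   (Gamma_p)_{ij} = gamma(|i - j|),
                       (r_p)_i = gamma(i),   i,j = 1..p.
Substitute the sample gammas (Toeplitz matrix and right-hand side of size 2):
  Gamma_p = [[5.4474, -4.0901], [-4.0901, 5.4474]]
  r_p     = [-4.0901, 4.0168]
Written out:
  5.4474 phi_1 - 4.0901 phi_2 = -4.0901
  -4.0901 phi_1 + 5.4474 phi_2 = 4.0168
Solve by Cramer's rule:
  det = gamma(0)^2 - gamma(1)^2 = (5.4474)^2 - (-4.0901)^2 = 29.67416676 - 16.72891801 = 12.94524875
  phi_hat_1 = [gamma(1) gamma(0) - gamma(1) gamma(2)] / det = [(-4.0901)(5.4474) - (-4.0901)(4.0168)] / 12.94524875 = -5.85129706 / 12.94524875 = -0.452
  phi_hat_2 = [gamma(0) gamma(2) - gamma(1)^2] / det = [(5.4474)(4.0168) - (-4.0901)^2] / 12.94524875 = 5.15219831 / 12.94524875 = 0.398
So phi_hat = [-0.4520, 0.3980].
Therefore phi_hat_1 = -0.4520.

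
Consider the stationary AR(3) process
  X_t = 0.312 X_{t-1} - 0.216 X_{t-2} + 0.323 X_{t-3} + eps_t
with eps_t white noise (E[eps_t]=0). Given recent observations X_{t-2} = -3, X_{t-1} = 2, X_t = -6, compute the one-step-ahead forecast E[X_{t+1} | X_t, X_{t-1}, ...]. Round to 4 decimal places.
E[X_{t+1} \mid \mathcal F_t] = -3.2730

For an AR(p) model X_t = c + sum_i phi_i X_{t-i} + eps_t, the
one-step-ahead conditional mean is
  E[X_{t+1} | X_t, ...] = c + sum_i phi_i X_{t+1-i}.
Substitute known values:
  E[X_{t+1} | ...] = (0.312) * (-6) + (-0.216) * (2) + (0.323) * (-3)
                   = -3.2730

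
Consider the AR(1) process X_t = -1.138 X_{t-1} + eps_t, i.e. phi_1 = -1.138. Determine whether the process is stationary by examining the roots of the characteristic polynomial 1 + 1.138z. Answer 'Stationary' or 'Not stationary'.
\text{Not stationary}

The AR(p) characteristic polynomial is P(z) = 1 + 1.138z.
Stationarity requires all roots to lie outside the unit circle, i.e. |z| > 1 for every root.
This is linear in z: 1 + (1.138) z = 0  =>  z = -1/(1.138) = -0.878735,  |z| = 0.878735.
Moduli of all roots: 0.8787.
All moduli strictly greater than 1? No.
Verdict: Not stationary.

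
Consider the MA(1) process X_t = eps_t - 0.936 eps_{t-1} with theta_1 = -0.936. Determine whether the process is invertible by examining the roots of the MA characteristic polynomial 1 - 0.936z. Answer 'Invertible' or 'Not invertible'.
\text{Invertible}

The MA(q) characteristic polynomial is P(z) = 1 - 0.936z.
Invertibility requires all roots to lie outside the unit circle, i.e. |z| > 1 for every root.
This is linear in z: 1 + (-0.936) z = 0  =>  z = -1/(-0.936) = 1.068376,  |z| = 1.068376.
Moduli of all roots: 1.0684.
All moduli strictly greater than 1? Yes.
Verdict: Invertible.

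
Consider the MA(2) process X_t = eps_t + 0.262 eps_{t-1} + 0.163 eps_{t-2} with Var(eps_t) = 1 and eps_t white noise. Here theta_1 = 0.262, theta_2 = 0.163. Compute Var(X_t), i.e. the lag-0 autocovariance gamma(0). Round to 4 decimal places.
\gamma(0) = 1.0952

For an MA(q) process X_t = eps_t + sum_i theta_i eps_{t-i} with
Var(eps_t) = sigma^2, the variance is
  gamma(0) = sigma^2 * (1 + sum_i theta_i^2).
  sum_i theta_i^2 = (0.262)^2 + (0.163)^2 = 0.068644 + 0.026569 = 0.095213.
  gamma(0) = 1 * (1 + 0.095213) = 1 * 1.095213 = 1.095213, which rounds to 1.0952.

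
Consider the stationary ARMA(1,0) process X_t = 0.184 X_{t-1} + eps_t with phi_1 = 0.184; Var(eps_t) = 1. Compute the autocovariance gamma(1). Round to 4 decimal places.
\gamma(1) = 0.1904

Multiply the model equation by X_{t-k} and take expectations. With theta_0 = psi_0 = 1 and psi_j the MA(infinity) weights, this gives
  gamma(k) - sum_i phi_i gamma(k-i) = c_k,
  c_k = sigma^2 * sum_{j=k..q} theta_j psi_{j-k}   (c_k = 0 for k > q),
using gamma(-m) = gamma(m).
Pure AR (q = 0): c_0 = sigma^2 = 1, c_k = 0 for k >= 1.
Equations for k = 0 and k = 1 (AR order 1):
  gamma(0) = phi_1 gamma(1) + c_0
  gamma(1) = phi_1 gamma(0) + c_1
Substituting the second into the first: gamma(0) (1 - phi_1^2) = c_0 + phi_1 c_1, so
  gamma(0) = c_0 / (1 - phi_1^2) = 1 / (1 - (0.184)^2) = 1 / 0.966144 = 1.035042.
  gamma(1) = phi_1 gamma(0) = (0.184)(1.035042) = 0.190448.
Therefore gamma(1) = 0.1904 (to 4 decimal places).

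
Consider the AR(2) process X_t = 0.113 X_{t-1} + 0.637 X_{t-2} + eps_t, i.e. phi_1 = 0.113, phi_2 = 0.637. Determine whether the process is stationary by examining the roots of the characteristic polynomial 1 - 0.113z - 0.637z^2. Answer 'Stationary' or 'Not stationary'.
\text{Stationary}

The AR(p) characteristic polynomial is P(z) = 1 - 0.113z - 0.637z^2.
Stationarity requires all roots to lie outside the unit circle, i.e. |z| > 1 for every root.
Set 1 + (-0.113) z + (-0.637) z^2 = 0, i.e. a z^2 + b z + c = 0 with a = -0.637, b = -0.113, c = 1.
Discriminant D = b^2 - 4ac = (-0.113)^2 - 4*(-0.637)*1 = 0.012769 - (-2.548) = 2.560769.
D >= 0, so the roots are real: z = (-b +/- sqrt(D)) / (2a) = (0.113 +/- 1.60024) / (-1.274).
  z_1 = (0.113 + 1.60024) / (-1.274) = -1.3448,   |z_1| = 1.3448.
  z_2 = (0.113 - 1.60024) / (-1.274) = 1.1674,   |z_2| = 1.1674.
Moduli of all roots: 1.3448, 1.1674.
All moduli strictly greater than 1? Yes.
Verdict: Stationary.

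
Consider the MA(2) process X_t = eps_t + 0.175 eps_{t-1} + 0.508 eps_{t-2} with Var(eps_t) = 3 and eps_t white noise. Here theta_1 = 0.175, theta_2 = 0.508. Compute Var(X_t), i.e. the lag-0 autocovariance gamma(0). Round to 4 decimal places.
\gamma(0) = 3.8661

For an MA(q) process X_t = eps_t + sum_i theta_i eps_{t-i} with
Var(eps_t) = sigma^2, the variance is
  gamma(0) = sigma^2 * (1 + sum_i theta_i^2).
  sum_i theta_i^2 = (0.175)^2 + (0.508)^2 = 0.030625 + 0.258064 = 0.288689.
  gamma(0) = 3 * (1 + 0.288689) = 3 * 1.288689 = 3.866067, which rounds to 3.8661.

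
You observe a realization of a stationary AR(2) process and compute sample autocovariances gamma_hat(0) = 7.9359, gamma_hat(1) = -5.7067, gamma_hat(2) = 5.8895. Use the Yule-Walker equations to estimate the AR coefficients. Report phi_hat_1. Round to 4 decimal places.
\hat\phi_{1} = -0.3840

The Yule-Walker equations for an AR(p) process read, in matrix form,
  Gamma_p phi = r_p,   with   (Gamma_p)_{ij} = gamma(|i - j|),
                       (r_p)_i = gamma(i),   i,j = 1..p.
Substitute the sample gammas (Toeplitz matrix and right-hand side of size 2):
  Gamma_p = [[7.9359, -5.7067], [-5.7067, 7.9359]]
  r_p     = [-5.7067, 5.8895]
Written out:
  7.9359 phi_1 - 5.7067 phi_2 = -5.7067
  -5.7067 phi_1 + 7.9359 phi_2 = 5.8895
Solve by Cramer's rule:
  det = gamma(0)^2 - gamma(1)^2 = (7.9359)^2 - (-5.7067)^2 = 62.97850881 - 32.56642489 = 30.41208392
  phi_hat_1 = [gamma(1) gamma(0) - gamma(1) gamma(2)] / det = [(-5.7067)(7.9359) - (-5.7067)(5.8895)] / 30.41208392 = -11.67819088 / 30.41208392 = -0.384
  phi_hat_2 = [gamma(0) gamma(2) - gamma(1)^2] / det = [(7.9359)(5.8895) - (-5.7067)^2] / 30.41208392 = 14.17205816 / 30.41208392 = 0.466
So phi_hat = [-0.3840, 0.4660].
Therefore phi_hat_1 = -0.3840.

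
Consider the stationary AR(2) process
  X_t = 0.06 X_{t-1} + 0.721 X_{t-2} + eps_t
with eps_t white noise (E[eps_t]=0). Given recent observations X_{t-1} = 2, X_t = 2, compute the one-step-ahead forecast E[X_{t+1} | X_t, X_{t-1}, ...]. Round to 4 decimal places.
E[X_{t+1} \mid \mathcal F_t] = 1.5620

For an AR(p) model X_t = c + sum_i phi_i X_{t-i} + eps_t, the
one-step-ahead conditional mean is
  E[X_{t+1} | X_t, ...] = c + sum_i phi_i X_{t+1-i}.
Substitute known values:
  E[X_{t+1} | ...] = (0.06) * (2) + (0.721) * (2)
                   = 1.5620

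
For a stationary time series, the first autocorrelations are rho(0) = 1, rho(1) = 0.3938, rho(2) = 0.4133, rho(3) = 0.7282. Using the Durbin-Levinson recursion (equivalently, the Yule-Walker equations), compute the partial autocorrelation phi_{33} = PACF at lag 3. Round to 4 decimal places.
\phi_{33} = 0.6460

The PACF at lag k is phi_{kk}, the last component of the solution
to the Yule-Walker system G_k phi = r_k where
  (G_k)_{ij} = rho(|i - j|), (r_k)_i = rho(i), i,j = 1..k.
Equivalently, Durbin-Levinson gives phi_{kk} iteratively:
  phi_{11} = rho(1)
  phi_{kk} = [rho(k) - sum_{j=1..k-1} phi_{k-1,j} rho(k-j)]
            / [1 - sum_{j=1..k-1} phi_{k-1,j} rho(j)],
  phi_{k,j} = phi_{k-1,j} - phi_{kk} phi_{k-1,k-j},  j = 1..k-1.
Step k = 1:
  phi_11 = rho(1) = 0.3938.
Step k = 2:
  phi_22 = [rho(2) - phi_11 rho(1)] / [1 - phi_11 rho(1)] = [0.4133 - (0.3938)(0.3938)] / [1 - (0.3938)(0.3938)]
         = 0.25822156 / 0.84492156 = 0.305616.
  Update: phi_21 = phi_11 - phi_22 phi_11 = 0.3938 - (0.305616)(0.3938) = 0.273448.
Step k = 3:
  phi_33 = [rho(3) - phi_21 rho(2) - phi_22 rho(1)] / [1 - phi_21 rho(1) - phi_22 rho(2)]
    numerator   = 0.7282 - (0.273448)(0.4133) - (0.305616)(0.3938) = 0.49483218
    denominator = 1 - (0.273448)(0.3938) - (0.305616)(0.4133) = 0.76600492
  phi_33 = 0.49483218 / 0.76600492 = 0.646.
Therefore phi_{33} = 0.6460.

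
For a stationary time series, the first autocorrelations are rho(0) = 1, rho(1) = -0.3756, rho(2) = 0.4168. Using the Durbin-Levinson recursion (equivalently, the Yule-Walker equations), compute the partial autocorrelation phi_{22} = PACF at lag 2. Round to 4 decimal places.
\phi_{22} = 0.3210

The PACF at lag k is phi_{kk}, the last component of the solution
to the Yule-Walker system G_k phi = r_k where
  (G_k)_{ij} = rho(|i - j|), (r_k)_i = rho(i), i,j = 1..k.
Equivalently, Durbin-Levinson gives phi_{kk} iteratively:
  phi_{11} = rho(1)
  phi_{kk} = [rho(k) - sum_{j=1..k-1} phi_{k-1,j} rho(k-j)]
            / [1 - sum_{j=1..k-1} phi_{k-1,j} rho(j)],
  phi_{k,j} = phi_{k-1,j} - phi_{kk} phi_{k-1,k-j},  j = 1..k-1.
Step k = 1:
  phi_11 = rho(1) = -0.3756.
Step k = 2:
  phi_22 = [rho(2) - phi_11 rho(1)] / [1 - phi_11 rho(1)] = [0.4168 - (-0.3756)(-0.3756)] / [1 - (-0.3756)(-0.3756)]
         = 0.27572464 / 0.85892464 = 0.321.
Therefore phi_{22} = 0.3210.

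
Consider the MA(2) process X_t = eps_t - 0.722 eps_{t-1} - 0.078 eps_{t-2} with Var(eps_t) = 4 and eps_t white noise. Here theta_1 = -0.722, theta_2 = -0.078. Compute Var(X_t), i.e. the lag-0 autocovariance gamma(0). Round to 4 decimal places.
\gamma(0) = 6.1095

For an MA(q) process X_t = eps_t + sum_i theta_i eps_{t-i} with
Var(eps_t) = sigma^2, the variance is
  gamma(0) = sigma^2 * (1 + sum_i theta_i^2).
  sum_i theta_i^2 = (-0.722)^2 + (-0.078)^2 = 0.521284 + 0.006084 = 0.527368.
  gamma(0) = 4 * (1 + 0.527368) = 4 * 1.527368 = 6.109472, which rounds to 6.1095.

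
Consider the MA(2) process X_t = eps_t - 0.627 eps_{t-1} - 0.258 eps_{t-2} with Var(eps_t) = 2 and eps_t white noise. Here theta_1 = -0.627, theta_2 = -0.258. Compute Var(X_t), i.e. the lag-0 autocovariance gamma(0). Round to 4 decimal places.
\gamma(0) = 2.9194

For an MA(q) process X_t = eps_t + sum_i theta_i eps_{t-i} with
Var(eps_t) = sigma^2, the variance is
  gamma(0) = sigma^2 * (1 + sum_i theta_i^2).
  sum_i theta_i^2 = (-0.627)^2 + (-0.258)^2 = 0.393129 + 0.066564 = 0.459693.
  gamma(0) = 2 * (1 + 0.459693) = 2 * 1.459693 = 2.919386, which rounds to 2.9194.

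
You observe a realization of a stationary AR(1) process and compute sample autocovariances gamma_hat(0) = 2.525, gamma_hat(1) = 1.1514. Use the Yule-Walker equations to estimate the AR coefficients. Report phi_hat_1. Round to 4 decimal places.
\hat\phi_{1} = 0.4560

The Yule-Walker equations for an AR(p) process read, in matrix form,
  Gamma_p phi = r_p,   with   (Gamma_p)_{ij} = gamma(|i - j|),
                       (r_p)_i = gamma(i),   i,j = 1..p.
Substitute the sample gammas (Toeplitz matrix and right-hand side of size 1):
  Gamma_p = [[2.525]]
  r_p     = [1.1514]
With p = 1 this is the single equation gamma(0) phi_1 = gamma(1):
  phi_hat_1 = gamma(1) / gamma(0) = 1.1514 / 2.525 = 0.4560.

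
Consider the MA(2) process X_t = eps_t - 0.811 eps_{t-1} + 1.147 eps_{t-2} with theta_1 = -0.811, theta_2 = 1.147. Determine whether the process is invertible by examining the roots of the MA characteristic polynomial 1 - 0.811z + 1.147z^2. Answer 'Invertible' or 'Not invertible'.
\text{Not invertible}

The MA(q) characteristic polynomial is P(z) = 1 - 0.811z + 1.147z^2.
Invertibility requires all roots to lie outside the unit circle, i.e. |z| > 1 for every root.
Set 1 + (-0.811) z + (1.147) z^2 = 0, i.e. a z^2 + b z + c = 0 with a = 1.147, b = -0.811, c = 1.
Discriminant D = b^2 - 4ac = (-0.811)^2 - 4*(1.147)*1 = 0.657721 - (4.588) = -3.930279.
D < 0, so the roots are the complex-conjugate pair z = (-b +/- i sqrt(-D)) / (2a) = 0.3535 +/- 0.8642i.
For a conjugate pair |z|^2 = z * conj(z) = (product of roots) = c/a = 1/(1.147) = 0.87184, so |z| = sqrt(0.87184) = 0.9337 for both roots.
Moduli of all roots: 0.9337, 0.9337.
All moduli strictly greater than 1? No.
Verdict: Not invertible.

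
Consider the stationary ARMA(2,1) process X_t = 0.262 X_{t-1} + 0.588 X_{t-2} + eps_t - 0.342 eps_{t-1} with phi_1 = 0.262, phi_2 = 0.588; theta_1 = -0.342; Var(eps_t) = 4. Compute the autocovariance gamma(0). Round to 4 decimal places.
\gamma(0) = 7.0006

Multiply the model equation by X_{t-k} and take expectations. With theta_0 = psi_0 = 1 and psi_j the MA(infinity) weights, this gives
  gamma(k) - sum_i phi_i gamma(k-i) = c_k,
  c_k = sigma^2 * sum_{j=k..q} theta_j psi_{j-k}   (c_k = 0 for k > q),
using gamma(-m) = gamma(m).
psi-weights needed (psi_j = theta_j + sum_i phi_i psi_{j-i}):
  psi_1 = theta_1 + phi_1 = -0.342 + (0.262) = -0.08
Right-hand sides:
  c_0 = sigma^2 (1 + theta_1 psi_1) = 4 * (1 + (-0.342)(-0.08)) = 4 * 1.02736 = 4.10944
  c_1 = sigma^2 theta_1 = 4 * (-0.342) = -1.368
  c_2 = 0
Equations for k = 0, 1, 2 (AR order 2, c_2 = 0):
  (E0) gamma(0) = phi_1 gamma(1) + phi_2 gamma(2) + c_0
  (E1) gamma(1) = phi_1 gamma(0) + phi_2 gamma(1) + c_1
  (E2) gamma(2) = phi_1 gamma(1) + phi_2 gamma(0)
From (E1): gamma(1) = A gamma(0) + B with
  A = phi_1 / (1 - phi_2) = 0.262 / 0.412 = 0.635922,   B = c_1 / (1 - phi_2) = -1.368 / 0.412 = -3.320388.
Insert (E2) into (E0): gamma(0) (1 - phi_2^2) = phi_1 (1 + phi_2) gamma(1) + c_0.
  phi_1 (1 + phi_2) = (0.262)(1.588) = 0.416056,   1 - phi_2^2 = 0.654256.
Replace gamma(1) by A gamma(0) + B and collect gamma(0):
  gamma(0) [0.654256 - (0.416056)(0.635922)] = (0.416056)(-3.320388) + 4.10944
  gamma(0) * 0.389677 = 2.727973
  gamma(0) = 2.727973 / 0.389677 = 7.000605.
Therefore gamma(0) = 7.0006 (to 4 decimal places).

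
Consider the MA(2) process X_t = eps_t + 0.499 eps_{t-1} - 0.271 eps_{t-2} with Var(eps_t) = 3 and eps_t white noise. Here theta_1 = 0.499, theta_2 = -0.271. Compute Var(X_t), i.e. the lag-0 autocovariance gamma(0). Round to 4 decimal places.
\gamma(0) = 3.9673

For an MA(q) process X_t = eps_t + sum_i theta_i eps_{t-i} with
Var(eps_t) = sigma^2, the variance is
  gamma(0) = sigma^2 * (1 + sum_i theta_i^2).
  sum_i theta_i^2 = (0.499)^2 + (-0.271)^2 = 0.249001 + 0.073441 = 0.322442.
  gamma(0) = 3 * (1 + 0.322442) = 3 * 1.322442 = 3.967326, which rounds to 3.9673.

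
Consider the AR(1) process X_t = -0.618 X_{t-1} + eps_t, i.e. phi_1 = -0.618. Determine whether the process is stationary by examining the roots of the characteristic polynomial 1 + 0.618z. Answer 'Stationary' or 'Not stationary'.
\text{Stationary}

The AR(p) characteristic polynomial is P(z) = 1 + 0.618z.
Stationarity requires all roots to lie outside the unit circle, i.e. |z| > 1 for every root.
This is linear in z: 1 + (0.618) z = 0  =>  z = -1/(0.618) = -1.618123,  |z| = 1.618123.
Moduli of all roots: 1.6181.
All moduli strictly greater than 1? Yes.
Verdict: Stationary.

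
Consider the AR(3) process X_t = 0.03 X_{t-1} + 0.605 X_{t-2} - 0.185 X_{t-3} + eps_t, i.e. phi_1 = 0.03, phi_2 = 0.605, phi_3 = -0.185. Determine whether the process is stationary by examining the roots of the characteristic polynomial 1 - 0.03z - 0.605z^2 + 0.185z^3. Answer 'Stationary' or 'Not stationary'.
\text{Stationary}

The AR(p) characteristic polynomial is P(z) = 1 - 0.03z - 0.605z^2 + 0.185z^3.
Stationarity requires all roots to lie outside the unit circle, i.e. |z| > 1 for every root.
Degree 3: look for a simple real root z0 first, then factor out (1 - z/z0) and solve the remaining quadratic.
Testing z0 = 2: P(2) = 1 + (-0.03)(2) + (-0.605)(2)^2 + (0.185)(2)^3
  = 1 + (-0.06) + (-2.42) + (1.48) = 0.  So z_0 = 2 is a root, |z_0| = 2.
Divide out the factor (1 - 0.5 z) = (1 - z/z0) (since 1/z0 = 0.5):
  P(z) = (1 - 0.5 z)(1 + (0.47) z + (-0.37) z^2)
  [check: z-coef 0.47 - (0.5) = -0.03; z^2-coef -0.37 - (0.5)(0.47) = -0.605; z^3-coef -(0.5)(-0.37) = 0.185.]
Remaining roots from the quadratic factor 1 + (0.47) z + (-0.37) z^2:
  Set 1 + (0.47) z + (-0.37) z^2 = 0, i.e. a z^2 + b z + c = 0 with a = -0.37, b = 0.47, c = 1.
  Discriminant D = b^2 - 4ac = (0.47)^2 - 4*(-0.37)*1 = 0.2209 - (-1.48) = 1.7009.
  D >= 0, so the roots are real: z = (-b +/- sqrt(D)) / (2a) = (-0.47 +/- 1.304186) / (-0.74).
    z_1 = (-0.47 + 1.304186) / (-0.74) = -1.1273,   |z_1| = 1.1273.
    z_2 = (-0.47 - 1.304186) / (-0.74) = 2.3975,   |z_2| = 2.3975.
Moduli of all roots: 2.0000, 1.1273, 2.3975.
All moduli strictly greater than 1? Yes.
Verdict: Stationary.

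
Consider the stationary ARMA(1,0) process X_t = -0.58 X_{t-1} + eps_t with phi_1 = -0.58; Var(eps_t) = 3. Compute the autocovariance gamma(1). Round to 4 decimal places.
\gamma(1) = -2.6221

Multiply the model equation by X_{t-k} and take expectations. With theta_0 = psi_0 = 1 and psi_j the MA(infinity) weights, this gives
  gamma(k) - sum_i phi_i gamma(k-i) = c_k,
  c_k = sigma^2 * sum_{j=k..q} theta_j psi_{j-k}   (c_k = 0 for k > q),
using gamma(-m) = gamma(m).
Pure AR (q = 0): c_0 = sigma^2 = 3, c_k = 0 for k >= 1.
Equations for k = 0 and k = 1 (AR order 1):
  gamma(0) = phi_1 gamma(1) + c_0
  gamma(1) = phi_1 gamma(0) + c_1
Substituting the second into the first: gamma(0) (1 - phi_1^2) = c_0 + phi_1 c_1, so
  gamma(0) = c_0 / (1 - phi_1^2) = 3 / (1 - (-0.58)^2) = 3 / 0.6636 = 4.520796.
  gamma(1) = phi_1 gamma(0) = (-0.58)(4.520796) = -2.622061.
Therefore gamma(1) = -2.6221 (to 4 decimal places).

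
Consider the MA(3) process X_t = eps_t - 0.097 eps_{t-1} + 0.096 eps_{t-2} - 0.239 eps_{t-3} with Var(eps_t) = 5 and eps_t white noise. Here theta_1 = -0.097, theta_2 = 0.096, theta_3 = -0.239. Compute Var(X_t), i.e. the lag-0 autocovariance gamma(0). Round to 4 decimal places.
\gamma(0) = 5.3787

For an MA(q) process X_t = eps_t + sum_i theta_i eps_{t-i} with
Var(eps_t) = sigma^2, the variance is
  gamma(0) = sigma^2 * (1 + sum_i theta_i^2).
  sum_i theta_i^2 = (-0.097)^2 + (0.096)^2 + (-0.239)^2 = 0.009409 + 0.009216 + 0.057121 = 0.075746.
  gamma(0) = 5 * (1 + 0.075746) = 5 * 1.075746 = 5.37873, which rounds to 5.3787.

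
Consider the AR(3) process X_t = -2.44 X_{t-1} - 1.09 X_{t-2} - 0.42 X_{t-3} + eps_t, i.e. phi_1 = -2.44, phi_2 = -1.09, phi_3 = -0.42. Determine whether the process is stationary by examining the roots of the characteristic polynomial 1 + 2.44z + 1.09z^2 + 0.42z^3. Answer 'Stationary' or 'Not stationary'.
\text{Not stationary}

The AR(p) characteristic polynomial is P(z) = 1 + 2.44z + 1.09z^2 + 0.42z^3.
Stationarity requires all roots to lie outside the unit circle, i.e. |z| > 1 for every root.
Degree 3: look for a simple real root z0 first, then factor out (1 - z/z0) and solve the remaining quadratic.
Testing z0 = -0.5: P(-0.5) = 1 + (2.44)(-0.5) + (1.09)(-0.5)^2 + (0.42)(-0.5)^3
  = 1 + (-1.22) + (0.2725) + (-0.0525) = 0.  So z_0 = -0.5 is a root, |z_0| = 0.5.
Divide out the factor (1 + 2 z) = (1 - z/z0) (since 1/z0 = -2):
  P(z) = (1 + 2 z)(1 + (0.44) z + (0.21) z^2)
  [check: z-coef 0.44 - (-2) = 2.44; z^2-coef 0.21 - (-2)(0.44) = 1.09; z^3-coef -(-2)(0.21) = 0.42.]
Remaining roots from the quadratic factor 1 + (0.44) z + (0.21) z^2:
  Set 1 + (0.44) z + (0.21) z^2 = 0, i.e. a z^2 + b z + c = 0 with a = 0.21, b = 0.44, c = 1.
  Discriminant D = b^2 - 4ac = (0.44)^2 - 4*(0.21)*1 = 0.1936 - (0.84) = -0.6464.
  D < 0, so the roots are the complex-conjugate pair z = (-b +/- i sqrt(-D)) / (2a) = -1.0476 +/- 1.9143i.
  For a conjugate pair |z|^2 = z * conj(z) = (product of roots) = c/a = 1/(0.21) = 4.761905, so |z| = sqrt(4.761905) = 2.1822 for both roots.
Moduli of all roots: 0.5000, 2.1822, 2.1822.
All moduli strictly greater than 1? No.
Verdict: Not stationary.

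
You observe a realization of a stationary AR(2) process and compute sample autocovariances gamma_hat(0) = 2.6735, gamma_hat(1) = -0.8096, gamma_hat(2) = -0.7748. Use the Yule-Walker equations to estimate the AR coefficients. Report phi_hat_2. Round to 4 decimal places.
\hat\phi_{2} = -0.4200

The Yule-Walker equations for an AR(p) process read, in matrix form,
  Gamma_p phi = r_p,   with   (Gamma_p)_{ij} = gamma(|i - j|),
                       (r_p)_i = gamma(i),   i,j = 1..p.
Substitute the sample gammas (Toeplitz matrix and right-hand side of size 2):
  Gamma_p = [[2.6735, -0.8096], [-0.8096, 2.6735]]
  r_p     = [-0.8096, -0.7748]
Written out:
  2.6735 phi_1 - 0.8096 phi_2 = -0.8096
  -0.8096 phi_1 + 2.6735 phi_2 = -0.7748
Solve by Cramer's rule:
  det = gamma(0)^2 - gamma(1)^2 = (2.6735)^2 - (-0.8096)^2 = 7.14760225 - 0.65545216 = 6.49215009
  phi_hat_1 = [gamma(1) gamma(0) - gamma(1) gamma(2)] / det = [(-0.8096)(2.6735) - (-0.8096)(-0.7748)] / 6.49215009 = -2.79174368 / 6.49215009 = -0.43
  phi_hat_2 = [gamma(0) gamma(2) - gamma(1)^2] / det = [(2.6735)(-0.7748) - (-0.8096)^2] / 6.49215009 = -2.72687996 / 6.49215009 = -0.42
So phi_hat = [-0.4300, -0.4200].
Therefore phi_hat_2 = -0.4200.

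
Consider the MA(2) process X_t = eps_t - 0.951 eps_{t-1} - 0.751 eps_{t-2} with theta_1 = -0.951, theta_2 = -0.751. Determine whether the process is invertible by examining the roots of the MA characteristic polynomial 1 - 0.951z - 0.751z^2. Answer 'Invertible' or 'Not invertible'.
\text{Not invertible}

The MA(q) characteristic polynomial is P(z) = 1 - 0.951z - 0.751z^2.
Invertibility requires all roots to lie outside the unit circle, i.e. |z| > 1 for every root.
Set 1 + (-0.951) z + (-0.751) z^2 = 0, i.e. a z^2 + b z + c = 0 with a = -0.751, b = -0.951, c = 1.
Discriminant D = b^2 - 4ac = (-0.951)^2 - 4*(-0.751)*1 = 0.904401 - (-3.004) = 3.908401.
D >= 0, so the roots are real: z = (-b +/- sqrt(D)) / (2a) = (0.951 +/- 1.976968) / (-1.502).
  z_1 = (0.951 + 1.976968) / (-1.502) = -1.9494,   |z_1| = 1.9494.
  z_2 = (0.951 - 1.976968) / (-1.502) = 0.6831,   |z_2| = 0.6831.
Moduli of all roots: 1.9494, 0.6831.
All moduli strictly greater than 1? No.
Verdict: Not invertible.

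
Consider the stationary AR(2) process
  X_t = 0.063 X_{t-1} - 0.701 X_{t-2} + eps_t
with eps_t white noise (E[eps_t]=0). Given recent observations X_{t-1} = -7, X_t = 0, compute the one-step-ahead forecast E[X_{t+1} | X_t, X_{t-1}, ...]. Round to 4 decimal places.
E[X_{t+1} \mid \mathcal F_t] = 4.9070

For an AR(p) model X_t = c + sum_i phi_i X_{t-i} + eps_t, the
one-step-ahead conditional mean is
  E[X_{t+1} | X_t, ...] = c + sum_i phi_i X_{t+1-i}.
Substitute known values:
  E[X_{t+1} | ...] = (0.063) * (0) + (-0.701) * (-7)
                   = 4.9070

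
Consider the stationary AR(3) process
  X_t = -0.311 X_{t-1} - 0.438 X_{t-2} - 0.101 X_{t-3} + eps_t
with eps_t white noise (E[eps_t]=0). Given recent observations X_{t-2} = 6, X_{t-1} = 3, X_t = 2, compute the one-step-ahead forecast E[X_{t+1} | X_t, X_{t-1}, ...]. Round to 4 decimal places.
E[X_{t+1} \mid \mathcal F_t] = -2.5420

For an AR(p) model X_t = c + sum_i phi_i X_{t-i} + eps_t, the
one-step-ahead conditional mean is
  E[X_{t+1} | X_t, ...] = c + sum_i phi_i X_{t+1-i}.
Substitute known values:
  E[X_{t+1} | ...] = (-0.311) * (2) + (-0.438) * (3) + (-0.101) * (6)
                   = -2.5420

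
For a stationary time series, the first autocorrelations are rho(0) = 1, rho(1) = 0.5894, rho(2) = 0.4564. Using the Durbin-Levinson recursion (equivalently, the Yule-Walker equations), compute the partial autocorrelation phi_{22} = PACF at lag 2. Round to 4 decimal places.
\phi_{22} = 0.1670

The PACF at lag k is phi_{kk}, the last component of the solution
to the Yule-Walker system G_k phi = r_k where
  (G_k)_{ij} = rho(|i - j|), (r_k)_i = rho(i), i,j = 1..k.
Equivalently, Durbin-Levinson gives phi_{kk} iteratively:
  phi_{11} = rho(1)
  phi_{kk} = [rho(k) - sum_{j=1..k-1} phi_{k-1,j} rho(k-j)]
            / [1 - sum_{j=1..k-1} phi_{k-1,j} rho(j)],
  phi_{k,j} = phi_{k-1,j} - phi_{kk} phi_{k-1,k-j},  j = 1..k-1.
Step k = 1:
  phi_11 = rho(1) = 0.5894.
Step k = 2:
  phi_22 = [rho(2) - phi_11 rho(1)] / [1 - phi_11 rho(1)] = [0.4564 - (0.5894)(0.5894)] / [1 - (0.5894)(0.5894)]
         = 0.10900764 / 0.65260764 = 0.167.
Therefore phi_{22} = 0.1670.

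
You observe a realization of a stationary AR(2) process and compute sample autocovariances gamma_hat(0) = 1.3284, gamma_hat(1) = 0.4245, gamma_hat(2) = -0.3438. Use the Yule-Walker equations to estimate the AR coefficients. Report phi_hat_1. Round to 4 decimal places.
\hat\phi_{1} = 0.4480

The Yule-Walker equations for an AR(p) process read, in matrix form,
  Gamma_p phi = r_p,   with   (Gamma_p)_{ij} = gamma(|i - j|),
                       (r_p)_i = gamma(i),   i,j = 1..p.
Substitute the sample gammas (Toeplitz matrix and right-hand side of size 2):
  Gamma_p = [[1.3284, 0.4245], [0.4245, 1.3284]]
  r_p     = [0.4245, -0.3438]
Written out:
  1.3284 phi_1 + 0.4245 phi_2 = 0.4245
  0.4245 phi_1 + 1.3284 phi_2 = -0.3438
Solve by Cramer's rule:
  det = gamma(0)^2 - gamma(1)^2 = (1.3284)^2 - (0.4245)^2 = 1.76464656 - 0.18020025 = 1.58444631
  phi_hat_1 = [gamma(1) gamma(0) - gamma(1) gamma(2)] / det = [(0.4245)(1.3284) - (0.4245)(-0.3438)] / 1.58444631 = 0.7098489 / 1.58444631 = 0.448
  phi_hat_2 = [gamma(0) gamma(2) - gamma(1)^2] / det = [(1.3284)(-0.3438) - (0.4245)^2] / 1.58444631 = -0.63690417 / 1.58444631 = -0.402
So phi_hat = [0.4480, -0.4020].
Therefore phi_hat_1 = 0.4480.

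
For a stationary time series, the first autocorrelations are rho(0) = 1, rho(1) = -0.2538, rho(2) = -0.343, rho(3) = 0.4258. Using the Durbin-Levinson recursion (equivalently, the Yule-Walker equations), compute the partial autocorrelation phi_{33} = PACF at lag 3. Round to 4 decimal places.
\phi_{33} = 0.2510

The PACF at lag k is phi_{kk}, the last component of the solution
to the Yule-Walker system G_k phi = r_k where
  (G_k)_{ij} = rho(|i - j|), (r_k)_i = rho(i), i,j = 1..k.
Equivalently, Durbin-Levinson gives phi_{kk} iteratively:
  phi_{11} = rho(1)
  phi_{kk} = [rho(k) - sum_{j=1..k-1} phi_{k-1,j} rho(k-j)]
            / [1 - sum_{j=1..k-1} phi_{k-1,j} rho(j)],
  phi_{k,j} = phi_{k-1,j} - phi_{kk} phi_{k-1,k-j},  j = 1..k-1.
Step k = 1:
  phi_11 = rho(1) = -0.2538.
Step k = 2:
  phi_22 = [rho(2) - phi_11 rho(1)] / [1 - phi_11 rho(1)] = [-0.343 - (-0.2538)(-0.2538)] / [1 - (-0.2538)(-0.2538)]
         = -0.40741444 / 0.93558556 = -0.435465.
  Update: phi_21 = phi_11 - phi_22 phi_11 = -0.2538 - (-0.435465)(-0.2538) = -0.364321.
Step k = 3:
  phi_33 = [rho(3) - phi_21 rho(2) - phi_22 rho(1)] / [1 - phi_21 rho(1) - phi_22 rho(2)]
    numerator   = 0.4258 - (-0.364321)(-0.343) - (-0.435465)(-0.2538) = 0.19031699
    denominator = 1 - (-0.364321)(-0.2538) - (-0.435465)(-0.343) = 0.75817097
  phi_33 = 0.19031699 / 0.75817097 = 0.251.
Therefore phi_{33} = 0.2510.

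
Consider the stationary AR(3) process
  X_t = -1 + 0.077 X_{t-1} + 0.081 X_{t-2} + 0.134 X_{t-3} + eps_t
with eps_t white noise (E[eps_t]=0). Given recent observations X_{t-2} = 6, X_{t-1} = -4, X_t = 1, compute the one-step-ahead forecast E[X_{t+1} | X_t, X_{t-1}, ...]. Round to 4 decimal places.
E[X_{t+1} \mid \mathcal F_t] = -0.4430

For an AR(p) model X_t = c + sum_i phi_i X_{t-i} + eps_t, the
one-step-ahead conditional mean is
  E[X_{t+1} | X_t, ...] = c + sum_i phi_i X_{t+1-i}.
Substitute known values:
  E[X_{t+1} | ...] = -1 + (0.077) * (1) + (0.081) * (-4) + (0.134) * (6)
                   = -0.4430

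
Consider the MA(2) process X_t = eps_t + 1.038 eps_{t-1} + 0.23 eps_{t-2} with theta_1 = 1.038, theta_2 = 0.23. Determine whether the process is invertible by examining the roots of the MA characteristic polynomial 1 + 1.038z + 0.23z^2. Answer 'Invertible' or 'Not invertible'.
\text{Invertible}

The MA(q) characteristic polynomial is P(z) = 1 + 1.038z + 0.23z^2.
Invertibility requires all roots to lie outside the unit circle, i.e. |z| > 1 for every root.
Set 1 + (1.038) z + (0.23) z^2 = 0, i.e. a z^2 + b z + c = 0 with a = 0.23, b = 1.038, c = 1.
Discriminant D = b^2 - 4ac = (1.038)^2 - 4*(0.23)*1 = 1.077444 - (0.92) = 0.157444.
D >= 0, so the roots are real: z = (-b +/- sqrt(D)) / (2a) = (-1.038 +/- 0.396792) / (0.46).
  z_1 = (-1.038 + 0.396792) / (0.46) = -1.3939,   |z_1| = 1.3939.
  z_2 = (-1.038 - 0.396792) / (0.46) = -3.1191,   |z_2| = 3.1191.
Moduli of all roots: 1.3939, 3.1191.
All moduli strictly greater than 1? Yes.
Verdict: Invertible.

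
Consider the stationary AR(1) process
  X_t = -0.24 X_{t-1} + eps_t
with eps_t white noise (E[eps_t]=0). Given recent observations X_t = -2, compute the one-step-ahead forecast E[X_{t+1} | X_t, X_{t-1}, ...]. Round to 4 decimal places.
E[X_{t+1} \mid \mathcal F_t] = 0.4800

For an AR(p) model X_t = c + sum_i phi_i X_{t-i} + eps_t, the
one-step-ahead conditional mean is
  E[X_{t+1} | X_t, ...] = c + sum_i phi_i X_{t+1-i}.
Substitute known values:
  E[X_{t+1} | ...] = (-0.24) * (-2)
                   = 0.4800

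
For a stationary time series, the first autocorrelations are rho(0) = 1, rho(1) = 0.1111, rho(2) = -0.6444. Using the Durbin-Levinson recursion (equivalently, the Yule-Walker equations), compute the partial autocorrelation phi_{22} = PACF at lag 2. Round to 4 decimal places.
\phi_{22} = -0.6650

The PACF at lag k is phi_{kk}, the last component of the solution
to the Yule-Walker system G_k phi = r_k where
  (G_k)_{ij} = rho(|i - j|), (r_k)_i = rho(i), i,j = 1..k.
Equivalently, Durbin-Levinson gives phi_{kk} iteratively:
  phi_{11} = rho(1)
  phi_{kk} = [rho(k) - sum_{j=1..k-1} phi_{k-1,j} rho(k-j)]
            / [1 - sum_{j=1..k-1} phi_{k-1,j} rho(j)],
  phi_{k,j} = phi_{k-1,j} - phi_{kk} phi_{k-1,k-j},  j = 1..k-1.
Step k = 1:
  phi_11 = rho(1) = 0.1111.
Step k = 2:
  phi_22 = [rho(2) - phi_11 rho(1)] / [1 - phi_11 rho(1)] = [-0.6444 - (0.1111)(0.1111)] / [1 - (0.1111)(0.1111)]
         = -0.65674321 / 0.98765679 = -0.665.
Therefore phi_{22} = -0.6650.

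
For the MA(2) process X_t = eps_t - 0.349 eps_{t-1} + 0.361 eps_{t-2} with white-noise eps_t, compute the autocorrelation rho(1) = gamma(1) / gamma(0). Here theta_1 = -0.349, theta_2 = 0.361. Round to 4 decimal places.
\rho(1) = -0.3793

For an MA(q) process with theta_0 = 1, the autocovariance is
  gamma(k) = sigma^2 * sum_{i=0..q-k} theta_i * theta_{i+k},
and rho(k) = gamma(k) / gamma(0). Sigma^2 cancels.
  numerator   = (1)*(-0.349) + (-0.349)*(0.361) = -0.474989.
  denominator = (1)^2 + (-0.349)^2 + (0.361)^2 = 1.252122.
  rho(1) = -0.474989 / 1.252122 = -0.3793.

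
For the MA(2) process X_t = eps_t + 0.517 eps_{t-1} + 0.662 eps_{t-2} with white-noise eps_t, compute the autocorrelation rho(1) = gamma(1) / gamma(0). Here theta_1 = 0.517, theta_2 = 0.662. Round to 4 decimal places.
\rho(1) = 0.5038

For an MA(q) process with theta_0 = 1, the autocovariance is
  gamma(k) = sigma^2 * sum_{i=0..q-k} theta_i * theta_{i+k},
and rho(k) = gamma(k) / gamma(0). Sigma^2 cancels.
  numerator   = (1)*(0.517) + (0.517)*(0.662) = 0.859254.
  denominator = (1)^2 + (0.517)^2 + (0.662)^2 = 1.705533.
  rho(1) = 0.859254 / 1.705533 = 0.5038.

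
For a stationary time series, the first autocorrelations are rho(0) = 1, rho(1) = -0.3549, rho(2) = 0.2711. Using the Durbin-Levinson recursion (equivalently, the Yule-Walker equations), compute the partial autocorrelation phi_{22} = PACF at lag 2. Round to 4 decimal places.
\phi_{22} = 0.1661

The PACF at lag k is phi_{kk}, the last component of the solution
to the Yule-Walker system G_k phi = r_k where
  (G_k)_{ij} = rho(|i - j|), (r_k)_i = rho(i), i,j = 1..k.
Equivalently, Durbin-Levinson gives phi_{kk} iteratively:
  phi_{11} = rho(1)
  phi_{kk} = [rho(k) - sum_{j=1..k-1} phi_{k-1,j} rho(k-j)]
            / [1 - sum_{j=1..k-1} phi_{k-1,j} rho(j)],
  phi_{k,j} = phi_{k-1,j} - phi_{kk} phi_{k-1,k-j},  j = 1..k-1.
Step k = 1:
  phi_11 = rho(1) = -0.3549.
Step k = 2:
  phi_22 = [rho(2) - phi_11 rho(1)] / [1 - phi_11 rho(1)] = [0.2711 - (-0.3549)(-0.3549)] / [1 - (-0.3549)(-0.3549)]
         = 0.14514599 / 0.87404599 = 0.1661.
Therefore phi_{22} = 0.1661.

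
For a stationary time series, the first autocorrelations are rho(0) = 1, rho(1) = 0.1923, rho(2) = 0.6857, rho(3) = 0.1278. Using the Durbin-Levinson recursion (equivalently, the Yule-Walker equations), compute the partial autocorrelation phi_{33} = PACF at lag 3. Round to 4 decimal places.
\phi_{33} = -0.0851

The PACF at lag k is phi_{kk}, the last component of the solution
to the Yule-Walker system G_k phi = r_k where
  (G_k)_{ij} = rho(|i - j|), (r_k)_i = rho(i), i,j = 1..k.
Equivalently, Durbin-Levinson gives phi_{kk} iteratively:
  phi_{11} = rho(1)
  phi_{kk} = [rho(k) - sum_{j=1..k-1} phi_{k-1,j} rho(k-j)]
            / [1 - sum_{j=1..k-1} phi_{k-1,j} rho(j)],
  phi_{k,j} = phi_{k-1,j} - phi_{kk} phi_{k-1,k-j},  j = 1..k-1.
Step k = 1:
  phi_11 = rho(1) = 0.1923.
Step k = 2:
  phi_22 = [rho(2) - phi_11 rho(1)] / [1 - phi_11 rho(1)] = [0.6857 - (0.1923)(0.1923)] / [1 - (0.1923)(0.1923)]
         = 0.64872071 / 0.96302071 = 0.673631.
  Update: phi_21 = phi_11 - phi_22 phi_11 = 0.1923 - (0.673631)(0.1923) = 0.062761.
Step k = 3:
  phi_33 = [rho(3) - phi_21 rho(2) - phi_22 rho(1)] / [1 - phi_21 rho(1) - phi_22 rho(2)]
    numerator   = 0.1278 - (0.062761)(0.6857) - (0.673631)(0.1923) = -0.0447743
    denominator = 1 - (0.062761)(0.1923) - (0.673631)(0.6857) = 0.52602226
  phi_33 = -0.0447743 / 0.52602226 = -0.0851.
Therefore phi_{33} = -0.0851.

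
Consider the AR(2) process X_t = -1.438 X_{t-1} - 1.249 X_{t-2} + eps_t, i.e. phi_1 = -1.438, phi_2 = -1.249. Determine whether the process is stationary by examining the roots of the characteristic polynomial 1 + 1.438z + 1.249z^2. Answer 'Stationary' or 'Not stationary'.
\text{Not stationary}

The AR(p) characteristic polynomial is P(z) = 1 + 1.438z + 1.249z^2.
Stationarity requires all roots to lie outside the unit circle, i.e. |z| > 1 for every root.
Set 1 + (1.438) z + (1.249) z^2 = 0, i.e. a z^2 + b z + c = 0 with a = 1.249, b = 1.438, c = 1.
Discriminant D = b^2 - 4ac = (1.438)^2 - 4*(1.249)*1 = 2.067844 - (4.996) = -2.928156.
D < 0, so the roots are the complex-conjugate pair z = (-b +/- i sqrt(-D)) / (2a) = -0.5757 +/- 0.685i.
For a conjugate pair |z|^2 = z * conj(z) = (product of roots) = c/a = 1/(1.249) = 0.800641, so |z| = sqrt(0.800641) = 0.8948 for both roots.
Moduli of all roots: 0.8948, 0.8948.
All moduli strictly greater than 1? No.
Verdict: Not stationary.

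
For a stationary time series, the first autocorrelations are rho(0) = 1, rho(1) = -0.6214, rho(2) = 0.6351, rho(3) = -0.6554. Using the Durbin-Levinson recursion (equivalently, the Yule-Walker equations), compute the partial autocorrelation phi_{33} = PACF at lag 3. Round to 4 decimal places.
\phi_{33} = -0.3291

The PACF at lag k is phi_{kk}, the last component of the solution
to the Yule-Walker system G_k phi = r_k where
  (G_k)_{ij} = rho(|i - j|), (r_k)_i = rho(i), i,j = 1..k.
Equivalently, Durbin-Levinson gives phi_{kk} iteratively:
  phi_{11} = rho(1)
  phi_{kk} = [rho(k) - sum_{j=1..k-1} phi_{k-1,j} rho(k-j)]
            / [1 - sum_{j=1..k-1} phi_{k-1,j} rho(j)],
  phi_{k,j} = phi_{k-1,j} - phi_{kk} phi_{k-1,k-j},  j = 1..k-1.
Step k = 1:
  phi_11 = rho(1) = -0.6214.
Step k = 2:
  phi_22 = [rho(2) - phi_11 rho(1)] / [1 - phi_11 rho(1)] = [0.6351 - (-0.6214)(-0.6214)] / [1 - (-0.6214)(-0.6214)]
         = 0.24896204 / 0.61386204 = 0.405567.
  Update: phi_21 = phi_11 - phi_22 phi_11 = -0.6214 - (0.405567)(-0.6214) = -0.369381.
Step k = 3:
  phi_33 = [rho(3) - phi_21 rho(2) - phi_22 rho(1)] / [1 - phi_21 rho(1) - phi_22 rho(2)]
    numerator   = -0.6554 - (-0.369381)(0.6351) - (0.405567)(-0.6214) = -0.16878706
    denominator = 1 - (-0.369381)(-0.6214) - (0.405567)(0.6351) = 0.51289131
  phi_33 = -0.16878706 / 0.51289131 = -0.3291.
Therefore phi_{33} = -0.3291.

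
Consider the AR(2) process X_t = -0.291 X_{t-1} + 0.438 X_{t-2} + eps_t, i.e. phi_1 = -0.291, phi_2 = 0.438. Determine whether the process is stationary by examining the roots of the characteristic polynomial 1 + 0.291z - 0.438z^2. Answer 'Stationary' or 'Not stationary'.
\text{Stationary}

The AR(p) characteristic polynomial is P(z) = 1 + 0.291z - 0.438z^2.
Stationarity requires all roots to lie outside the unit circle, i.e. |z| > 1 for every root.
Set 1 + (0.291) z + (-0.438) z^2 = 0, i.e. a z^2 + b z + c = 0 with a = -0.438, b = 0.291, c = 1.
Discriminant D = b^2 - 4ac = (0.291)^2 - 4*(-0.438)*1 = 0.084681 - (-1.752) = 1.836681.
D >= 0, so the roots are real: z = (-b +/- sqrt(D)) / (2a) = (-0.291 +/- 1.355242) / (-0.876).
  z_1 = (-0.291 + 1.355242) / (-0.876) = -1.2149,   |z_1| = 1.2149.
  z_2 = (-0.291 - 1.355242) / (-0.876) = 1.8793,   |z_2| = 1.8793.
Moduli of all roots: 1.2149, 1.8793.
All moduli strictly greater than 1? Yes.
Verdict: Stationary.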